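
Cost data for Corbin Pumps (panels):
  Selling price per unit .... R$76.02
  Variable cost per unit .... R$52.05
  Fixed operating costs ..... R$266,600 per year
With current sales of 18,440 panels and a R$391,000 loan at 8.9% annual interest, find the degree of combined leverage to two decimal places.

3.14

Total contribution margin = 18,440 × R$23.97 = R$442,006.80.
Operating income = contribution − fixed costs = R$442,006.80 − R$266,600 = R$175,406.80. Interest = R$34,799.00.
DOL = R$442,006.80 ÷ R$175,406.80 = 2.5199; DFL = R$175,406.80 ÷ R$140,607.80 = 1.2475.
DCL = DOL × DFL = 2.5199 × 1.2475 = 3.1436.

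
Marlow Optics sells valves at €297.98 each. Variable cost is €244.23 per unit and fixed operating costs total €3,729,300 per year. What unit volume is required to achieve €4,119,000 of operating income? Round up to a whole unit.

146,015 valves

Each unit contributes €297.98 − €244.23 = €53.75.
Units = (FC + target) / CM = (€3,729,300 + €4,119,000) / €53.75 = 146,014.88, so 146,015 valves.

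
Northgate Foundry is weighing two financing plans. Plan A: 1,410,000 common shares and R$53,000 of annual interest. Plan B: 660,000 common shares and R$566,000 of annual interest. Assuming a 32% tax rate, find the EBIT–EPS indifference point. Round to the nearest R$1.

At indifference, (EBIT − 53,000)(1 − t)/1,410,000 = (EBIT − 566,000)(1 − t)/660,000.
The (1 − t) factor cancels: (EBIT − 53,000) × 660,000 = (EBIT − 566,000) × 1,410,000.
EBIT × (1,410,000 − 660,000) = 566,000 × 1,410,000 − 53,000 × 660,000 = 763,080,000,000, so EBIT = 763,080,000,000 ÷ 750,000 = 1,017,440.00.

R$1,017,440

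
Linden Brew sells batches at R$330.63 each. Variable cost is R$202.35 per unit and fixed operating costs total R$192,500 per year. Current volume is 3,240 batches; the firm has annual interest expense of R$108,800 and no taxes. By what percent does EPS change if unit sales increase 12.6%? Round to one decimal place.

Total contribution margin = 3,240 × R$128.28 = R$415,627.20.
EBIT = R$415,627.20 − R$192,500 = R$223,127.20.
After interest of R$108,800.00, pre-tax earnings = R$114,327.20.
DCL = total CM / (EBIT − I) = R$415,627.20 / R$114,327.20 = 3.6354.
EPS therefore changes by 3.6354 × (+12.6%) = +45.8%.

+45.8%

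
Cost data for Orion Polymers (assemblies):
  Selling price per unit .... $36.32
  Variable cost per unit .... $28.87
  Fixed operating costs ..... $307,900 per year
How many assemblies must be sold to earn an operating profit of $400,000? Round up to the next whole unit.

Unit CM = price − variable cost = $36.32 − $28.87 = $7.45.
Need Q such that Q × $7.45 − $307,900 = $400,000, i.e. Q = $707,900 / $7.45 = 95,020.13 → 95,021.

95,021 assemblies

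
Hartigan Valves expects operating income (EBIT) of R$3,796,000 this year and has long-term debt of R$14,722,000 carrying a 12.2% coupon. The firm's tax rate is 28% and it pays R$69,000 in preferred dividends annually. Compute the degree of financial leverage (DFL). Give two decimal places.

Interest = R$1,796,084.00.
Preferred dividends grossed up pre-tax: R$69,000 / (1 − 0.28) = R$95,833.33.
DFL = EBIT ÷ [EBIT − I − D_p/(1−t)] = R$3,796,000 ÷ [R$3,796,000 − R$1,796,084.00 − R$95,833.33] = R$3,796,000 ÷ R$1,904,082.67 = 1.9936.

1.99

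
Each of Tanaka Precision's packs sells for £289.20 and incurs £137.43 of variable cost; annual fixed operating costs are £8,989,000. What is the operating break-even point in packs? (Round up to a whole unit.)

59,228 packs

Contribution margin per unit = £289.20 − £137.43 = £151.77.
Units to break even: £8,989,000 ÷ £151.77 = 59,227.78, rounded up to 59,228.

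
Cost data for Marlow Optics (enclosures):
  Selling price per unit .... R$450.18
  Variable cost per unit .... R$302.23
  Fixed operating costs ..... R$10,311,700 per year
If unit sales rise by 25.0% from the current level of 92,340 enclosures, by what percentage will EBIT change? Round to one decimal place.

Contribution at this volume is 92,340 × R$147.95 = R$13,661,703.00.
EBIT = R$13,661,703.00 − R$10,311,700 = R$3,350,003.00.
Degree of operating leverage = R$13,661,703.00 / R$3,350,003.00 = 4.0781.
Operating income changes by 4.0781 × +25.0% = +102.0%.

+102.0%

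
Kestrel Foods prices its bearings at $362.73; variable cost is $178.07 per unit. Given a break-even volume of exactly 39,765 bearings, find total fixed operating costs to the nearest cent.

$7,343,004.90

Each unit contributes $362.73 − $178.07 = $184.66.
Since BE = FC / CM, FC = 39,765 × $184.66 = $7,343,004.90.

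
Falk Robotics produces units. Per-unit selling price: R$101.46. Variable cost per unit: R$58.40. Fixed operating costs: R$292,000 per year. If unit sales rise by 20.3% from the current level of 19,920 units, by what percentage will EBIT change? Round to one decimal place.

At 19,920 units, contribution = 19,920 × R$43.06 = R$857,755.20.
Operating income = contribution − fixed costs = R$857,755.20 − R$292,000 = R$565,755.20.
So DOL = total CM / EBIT = R$857,755.20 / R$565,755.20 = 1.5161.
So EBIT moves 1.5161 × (+20.3%) = +30.8%.

+30.8%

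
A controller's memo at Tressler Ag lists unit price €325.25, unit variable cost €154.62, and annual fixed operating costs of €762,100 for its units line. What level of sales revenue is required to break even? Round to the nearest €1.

CM per unit = €325.25 − €154.62 = €170.63; CM ratio = €170.63 / €325.25 = 0.5246.
Break-even revenue = fixed costs × price ÷ CM = €762,100 × €325.25 ÷ €170.63 = €1,452,693.

€1,452,693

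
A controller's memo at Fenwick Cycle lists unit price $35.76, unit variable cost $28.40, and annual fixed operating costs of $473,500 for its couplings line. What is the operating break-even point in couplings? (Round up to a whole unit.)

64,335 couplings

Unit CM = price − variable cost = $35.76 − $28.40 = $7.36.
Break-even Q = $473,500 / $7.36 = 64,334.24 → 64,335 couplings.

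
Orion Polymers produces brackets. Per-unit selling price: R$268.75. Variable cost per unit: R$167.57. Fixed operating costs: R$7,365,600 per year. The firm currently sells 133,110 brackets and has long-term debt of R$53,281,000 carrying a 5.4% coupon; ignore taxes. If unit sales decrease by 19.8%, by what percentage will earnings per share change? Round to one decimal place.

-82.7%

At 133,110 units, contribution = 133,110 × R$101.18 = R$13,468,069.80.
EBIT = R$13,468,069.80 − R$7,365,600 = R$6,102,469.80.
Interest = R$2,877,174.00, so EBIT − I = R$3,225,295.80.
Degree of combined leverage = contribution ÷ (EBIT − I) = R$13,468,069.80 ÷ R$3,225,295.80 = 4.1758.
%ΔEPS = DCL × %ΔSales = 4.1758 × -19.8% = -82.7%.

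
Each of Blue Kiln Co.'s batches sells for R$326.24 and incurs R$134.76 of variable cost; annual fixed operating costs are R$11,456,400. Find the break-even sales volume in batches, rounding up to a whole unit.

Contribution margin per unit = R$326.24 − R$134.76 = R$191.48.
Units to break even: R$11,456,400 ÷ R$191.48 = 59,830.79, rounded up to 59,831.

59,831 batches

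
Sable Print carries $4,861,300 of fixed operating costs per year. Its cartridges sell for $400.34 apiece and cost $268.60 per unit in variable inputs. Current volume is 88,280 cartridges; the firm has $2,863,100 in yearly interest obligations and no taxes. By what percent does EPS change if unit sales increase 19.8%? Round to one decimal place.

At 88,280 units, contribution = 88,280 × $131.74 = $11,630,007.20.
EBIT = $11,630,007.20 − $4,861,300 = $6,768,707.20.
After interest of $2,863,100.00, pre-tax earnings = $3,905,607.20.
DCL = total CM / (EBIT − I) = $11,630,007.20 / $3,905,607.20 = 2.9778.
EPS therefore changes by 2.9778 × (+19.8%) = +59.0%.

+59.0%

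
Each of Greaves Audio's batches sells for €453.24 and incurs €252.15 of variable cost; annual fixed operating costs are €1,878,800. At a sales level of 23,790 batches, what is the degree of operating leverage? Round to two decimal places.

At 23,790 units, contribution = 23,790 × €201.09 = €4,783,931.10.
EBIT = €4,783,931.10 − €1,878,800 = €2,905,131.10.
Degree of operating leverage = €4,783,931.10 / €2,905,131.10 = 1.6467.

1.65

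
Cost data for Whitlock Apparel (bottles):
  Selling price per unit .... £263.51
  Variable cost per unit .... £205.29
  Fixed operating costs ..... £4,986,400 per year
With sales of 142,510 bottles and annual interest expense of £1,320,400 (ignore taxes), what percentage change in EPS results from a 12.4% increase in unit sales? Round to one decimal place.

+51.7%

Contribution at this volume is 142,510 × £58.22 = £8,296,932.20.
EBIT = £8,296,932.20 − £4,986,400 = £3,310,532.20.
After interest of £1,320,400.00, pre-tax earnings = £1,990,132.20.
Degree of combined leverage = contribution ÷ (EBIT − I) = £8,296,932.20 ÷ £1,990,132.20 = 4.1690.
%ΔEPS = DCL × %ΔSales = 4.1690 × +12.4% = +51.7%.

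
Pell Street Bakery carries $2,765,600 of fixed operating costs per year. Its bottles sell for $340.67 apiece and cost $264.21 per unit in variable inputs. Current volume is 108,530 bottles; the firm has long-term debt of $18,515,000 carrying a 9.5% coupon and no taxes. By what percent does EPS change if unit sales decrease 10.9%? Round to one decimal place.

At 108,530 units, contribution = 108,530 × $76.46 = $8,298,203.80.
Subtracting fixed costs: EBIT = $8,298,203.80 − $2,765,600 = $5,532,603.80.
After interest of $1,758,925.00, pre-tax earnings = $3,773,678.80.
DCL = total CM / (EBIT − I) = $8,298,203.80 / $3,773,678.80 = 2.1990.
%ΔEPS = DCL × %ΔSales = 2.1990 × -10.9% = -24.0%.

-24.0%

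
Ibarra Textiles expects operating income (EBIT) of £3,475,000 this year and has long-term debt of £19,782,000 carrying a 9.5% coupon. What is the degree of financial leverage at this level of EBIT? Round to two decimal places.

Annual interest charges come to £1,879,290.00.
Degree of financial leverage = EBIT / (EBIT − interest) = £3,475,000 / £1,595,710.00 = 2.1777.

2.18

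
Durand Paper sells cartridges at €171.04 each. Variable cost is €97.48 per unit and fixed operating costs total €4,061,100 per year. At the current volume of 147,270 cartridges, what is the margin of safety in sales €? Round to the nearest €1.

€15,746,286

Each unit contributes €171.04 − €97.48 = €73.56. Break-even units = €4,061,100 ÷ €73.56 = 55,207.99; break-even revenue = 55,207.99 × €171.04 = €9,442,775.20.
Actual sales revenue = 147,270 × €171.04 = €25,189,060.80.
Margin of safety = €25,189,060.80 − €9,442,775.20 = €15,746,286.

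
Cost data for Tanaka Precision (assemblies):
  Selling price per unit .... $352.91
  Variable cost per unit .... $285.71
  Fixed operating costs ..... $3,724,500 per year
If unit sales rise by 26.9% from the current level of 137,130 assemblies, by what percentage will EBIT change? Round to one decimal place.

At 137,130 units, contribution = 137,130 × $67.20 = $9,215,136.00.
Operating income = contribution − fixed costs = $9,215,136.00 − $3,724,500 = $5,490,636.00.
Degree of operating leverage = $9,215,136.00 / $5,490,636.00 = 1.6783.
%ΔEBIT = DOL × %ΔSales = 1.6783 × +26.9% = +45.1%.

+45.1%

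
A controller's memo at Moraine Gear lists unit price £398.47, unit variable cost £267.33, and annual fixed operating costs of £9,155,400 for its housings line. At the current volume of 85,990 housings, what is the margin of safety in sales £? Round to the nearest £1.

£6,445,675

Each unit contributes £398.47 − £267.33 = £131.14. Break-even units = £9,155,400 ÷ £131.14 = 69,813.94; break-even revenue = 69,813.94 × £398.47 = £27,818,760.39.
Current sales = 85,990 × £398.47 = £34,264,435.30.
Margin of safety = £34,264,435.30 − £27,818,760.39 = £6,445,675.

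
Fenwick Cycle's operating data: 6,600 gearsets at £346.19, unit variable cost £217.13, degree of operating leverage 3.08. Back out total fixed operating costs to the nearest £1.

At 6,600 units, contribution = 6,600 × £129.06 = £851,796.00.
Since DOL = CM ÷ EBIT, EBIT = £851,796.00 ÷ 3.08 = £276,557.14.
Fixed costs = CM − EBIT = £851,796.00 − £276,557.14 = £575,239.

£575,239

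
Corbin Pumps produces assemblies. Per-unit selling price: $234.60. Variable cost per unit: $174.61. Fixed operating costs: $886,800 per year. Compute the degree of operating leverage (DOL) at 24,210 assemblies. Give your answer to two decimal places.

2.57

Contribution at this volume is 24,210 × $59.99 = $1,452,357.90.
Subtracting fixed costs: EBIT = $1,452,357.90 − $886,800 = $565,557.90.
DOL = contribution ÷ EBIT = $1,452,357.90 ÷ $565,557.90 = 2.5680.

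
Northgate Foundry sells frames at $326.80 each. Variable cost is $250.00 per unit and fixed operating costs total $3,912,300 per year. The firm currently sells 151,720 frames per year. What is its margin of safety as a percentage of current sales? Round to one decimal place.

66.4%

Unit CM = price − variable cost = $326.80 − $250.00 = $76.80. Break-even units = $3,912,300 ÷ $76.80 = 50,941.41; break-even revenue = 50,941.41 × $326.80 = $16,647,651.56.
Actual sales revenue = 151,720 × $326.80 = $49,582,096.00.
Margin of safety = ($49,582,096.00 − $16,647,651.56) ÷ $49,582,096.00 = 66.4%.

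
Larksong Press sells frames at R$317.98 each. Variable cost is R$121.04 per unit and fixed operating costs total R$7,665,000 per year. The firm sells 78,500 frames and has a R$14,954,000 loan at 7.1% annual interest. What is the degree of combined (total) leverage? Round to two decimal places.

Total contribution margin = 78,500 × R$196.94 = R$15,459,790.00.
Operating income = contribution − fixed costs = R$15,459,790.00 − R$7,665,000 = R$7,794,790.00. Interest = R$1,061,734.00, so EBIT − I = R$6,733,056.00.
Degree of total leverage = total CM / (EBIT − interest) = R$15,459,790.00 / R$6,733,056.00 = 2.2961.

2.30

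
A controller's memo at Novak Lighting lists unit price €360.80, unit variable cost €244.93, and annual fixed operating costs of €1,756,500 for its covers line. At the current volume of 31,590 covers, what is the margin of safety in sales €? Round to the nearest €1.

Unit CM = price − variable cost = €360.80 − €244.93 = €115.87. Break-even units = €1,756,500 ÷ €115.87 = 15,159.23; break-even revenue = 15,159.23 × €360.80 = €5,469,450.25.
Current sales = 31,590 × €360.80 = €11,397,672.00.
Margin of safety = €11,397,672.00 − €5,469,450.25 = €5,928,222.

€5,928,222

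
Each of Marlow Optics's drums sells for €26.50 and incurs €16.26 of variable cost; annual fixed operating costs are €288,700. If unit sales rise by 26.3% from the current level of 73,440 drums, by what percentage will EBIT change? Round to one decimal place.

Total contribution margin = 73,440 × €10.24 = €752,025.60.
EBIT = €752,025.60 − €288,700 = €463,325.60.
Degree of operating leverage = €752,025.60 / €463,325.60 = 1.6231.
So EBIT moves 1.6231 × (+26.3%) = +42.7%.

+42.7%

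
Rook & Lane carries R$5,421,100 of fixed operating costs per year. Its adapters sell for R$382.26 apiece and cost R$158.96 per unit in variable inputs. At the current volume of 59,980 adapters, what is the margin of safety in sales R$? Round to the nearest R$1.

R$13,647,750

Each unit contributes R$382.26 − R$158.96 = R$223.30. Break-even units = R$5,421,100 ÷ R$223.30 = 24,277.21; break-even revenue = 24,277.21 × R$382.26 = R$9,280,204.59.
Current sales = 59,980 × R$382.26 = R$22,927,954.80.
Margin of safety = R$22,927,954.80 − R$9,280,204.59 = R$13,647,750.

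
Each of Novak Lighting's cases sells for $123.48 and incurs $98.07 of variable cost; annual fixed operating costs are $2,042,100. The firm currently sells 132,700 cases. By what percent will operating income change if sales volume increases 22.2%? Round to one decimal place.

+56.3%

Total contribution margin = 132,700 × $25.41 = $3,371,907.00.
Subtracting fixed costs: EBIT = $3,371,907.00 − $2,042,100 = $1,329,807.00.
So DOL = total CM / EBIT = $3,371,907.00 / $1,329,807.00 = 2.5356.
%ΔEBIT = DOL × %ΔSales = 2.5356 × +22.2% = +56.3%.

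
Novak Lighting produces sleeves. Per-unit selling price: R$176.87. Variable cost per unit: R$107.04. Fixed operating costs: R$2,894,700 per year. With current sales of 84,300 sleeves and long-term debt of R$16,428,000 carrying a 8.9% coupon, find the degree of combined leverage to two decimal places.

At 84,300 units, contribution = 84,300 × R$69.83 = R$5,886,669.00.
Operating income = contribution − fixed costs = R$5,886,669.00 − R$2,894,700 = R$2,991,969.00. Interest = R$1,462,092.00.
DOL = R$5,886,669.00 ÷ R$2,991,969.00 = 1.9675; DFL = R$2,991,969.00 ÷ R$1,529,877.00 = 1.9557.
DCL = DOL × DFL = 1.9675 × 1.9557 = 3.8478.

3.85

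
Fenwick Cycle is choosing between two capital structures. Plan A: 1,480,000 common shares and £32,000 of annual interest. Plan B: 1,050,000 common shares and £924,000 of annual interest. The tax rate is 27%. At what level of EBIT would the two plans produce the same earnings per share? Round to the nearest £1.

At indifference, (EBIT − 32,000)(1 − t)/1,480,000 = (EBIT − 924,000)(1 − t)/1,050,000.
Cancelling (1 − t) and cross-multiplying: 1,050,000·(EBIT − 32,000) = 1,480,000·(EBIT − 924,000).
EBIT × (1,480,000 − 1,050,000) = 924,000 × 1,480,000 − 32,000 × 1,050,000 = 1,333,920,000,000, so EBIT = 1,333,920,000,000 ÷ 430,000 = 3,102,139.53.

£3,102,140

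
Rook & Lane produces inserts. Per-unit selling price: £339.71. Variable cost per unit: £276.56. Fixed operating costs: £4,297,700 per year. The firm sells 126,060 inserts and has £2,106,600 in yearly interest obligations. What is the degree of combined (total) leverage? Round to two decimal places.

Contribution at this volume is 126,060 × £63.15 = £7,960,689.00.
EBIT = £7,960,689.00 − £4,297,700 = £3,662,989.00. Interest = £2,106,600.00.
DOL = £7,960,689.00 ÷ £3,662,989.00 = 2.1733; DFL = £3,662,989.00 ÷ £1,556,389.00 = 2.3535.
Combined leverage = 2.1733 × 2.3535 = 5.1149.

5.11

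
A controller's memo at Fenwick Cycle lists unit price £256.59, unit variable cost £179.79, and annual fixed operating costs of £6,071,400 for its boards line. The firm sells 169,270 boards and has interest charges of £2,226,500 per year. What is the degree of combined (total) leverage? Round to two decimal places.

At 169,270 units, contribution = 169,270 × £76.80 = £12,999,936.00.
Subtracting fixed costs: EBIT = £12,999,936.00 − £6,071,400 = £6,928,536.00. Interest = £2,226,500.00.
DOL = £12,999,936.00 ÷ £6,928,536.00 = 1.8763; DFL = £6,928,536.00 ÷ £4,702,036.00 = 1.4735.
Combined leverage = 1.8763 × 1.4735 = 2.7647.

2.76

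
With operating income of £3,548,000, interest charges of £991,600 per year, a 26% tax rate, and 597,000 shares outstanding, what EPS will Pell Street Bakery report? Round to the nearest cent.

£3.17

Pre-tax income = £3,548,000 − £991,600.00 = £2,556,400.00.
After tax at 26%: net income = £2,556,400.00 × 0.74 = £1,891,736.00.
EPS = £1,891,736.00 ÷ 597,000 = £3.17.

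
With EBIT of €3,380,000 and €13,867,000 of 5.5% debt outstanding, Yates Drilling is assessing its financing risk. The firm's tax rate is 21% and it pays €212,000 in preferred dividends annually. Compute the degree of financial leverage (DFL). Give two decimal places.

Interest = €762,685.00.
Preferred dividends grossed up pre-tax: €212,000 / (1 − 0.21) = €268,354.43.
DFL = EBIT ÷ [EBIT − I − D_p/(1−t)] = €3,380,000 ÷ [€3,380,000 − €762,685.00 − €268,354.43] = €3,380,000 ÷ €2,348,960.57 = 1.4389.

1.44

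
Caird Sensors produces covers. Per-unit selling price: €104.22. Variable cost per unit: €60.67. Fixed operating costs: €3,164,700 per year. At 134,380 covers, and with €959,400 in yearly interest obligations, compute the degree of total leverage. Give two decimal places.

At 134,380 units, contribution = 134,380 × €43.55 = €5,852,249.00.
Subtracting fixed costs: EBIT = €5,852,249.00 − €3,164,700 = €2,687,549.00. Interest = €959,400.00.
DOL = €5,852,249.00 ÷ €2,687,549.00 = 2.1775; DFL = €2,687,549.00 ÷ €1,728,149.00 = 1.5552.
Combined leverage = 2.1775 × 1.5552 = 3.3864.

3.39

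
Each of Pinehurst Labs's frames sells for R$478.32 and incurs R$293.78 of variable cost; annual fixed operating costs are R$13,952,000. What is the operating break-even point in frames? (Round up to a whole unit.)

Unit CM = price − variable cost = R$478.32 − R$293.78 = R$184.54.
Break-even Q = R$13,952,000 / R$184.54 = 75,604.21 → 75,605 frames.

75,605 frames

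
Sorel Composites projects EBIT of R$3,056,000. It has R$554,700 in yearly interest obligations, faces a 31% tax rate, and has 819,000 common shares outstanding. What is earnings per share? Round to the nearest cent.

R$2.11

Pre-tax income = R$3,056,000 − R$554,700.00 = R$2,501,300.00.
Net income = R$2,501,300.00 × (1 − 0.31) = R$1,725,897.00.
EPS = R$1,725,897.00 ÷ 819,000 = R$2.11.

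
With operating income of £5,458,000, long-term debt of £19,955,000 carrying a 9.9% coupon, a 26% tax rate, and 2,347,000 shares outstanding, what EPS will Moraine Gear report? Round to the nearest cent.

£1.10

Interest = £1,975,545.00, so EBT = £5,458,000 − £1,975,545.00 = £3,482,455.00.
Net income = £3,482,455.00 × (1 − 0.26) = £2,577,016.70.
Per share: £2,577,016.70 / 2,347,000 shares = £1.10.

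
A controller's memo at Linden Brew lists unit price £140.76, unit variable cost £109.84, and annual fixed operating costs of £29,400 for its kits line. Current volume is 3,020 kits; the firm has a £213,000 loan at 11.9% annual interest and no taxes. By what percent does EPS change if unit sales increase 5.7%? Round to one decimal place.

Contribution at this volume is 3,020 × £30.92 = £93,378.40.
Subtracting fixed costs: EBIT = £93,378.40 − £29,400 = £63,978.40.
After interest of £25,347.00, pre-tax earnings = £38,631.40.
DCL = total CM / (EBIT − I) = £93,378.40 / £38,631.40 = 2.4172.
EPS therefore changes by 2.4172 × (+5.7%) = +13.8%.

+13.8%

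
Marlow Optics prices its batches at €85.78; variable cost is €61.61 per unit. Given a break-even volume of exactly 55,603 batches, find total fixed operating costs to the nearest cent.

Unit CM = price − variable cost = €85.78 − €61.61 = €24.17.
Fixed costs = break-even units × CM = 55,603 × €24.17 = €1,343,924.51.

€1,343,924.51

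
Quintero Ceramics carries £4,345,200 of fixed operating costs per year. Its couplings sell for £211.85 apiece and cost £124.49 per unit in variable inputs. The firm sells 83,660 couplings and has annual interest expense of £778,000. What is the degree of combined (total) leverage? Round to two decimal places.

3.34

At 83,660 units, contribution = 83,660 × £87.36 = £7,308,537.60.
Subtracting fixed costs: EBIT = £7,308,537.60 − £4,345,200 = £2,963,337.60. Interest = £778,000.00.
DOL = £7,308,537.60 ÷ £2,963,337.60 = 2.4663; DFL = £2,963,337.60 ÷ £2,185,337.60 = 1.3560.
DCL = DOL × DFL = 2.4663 × 1.3560 = 3.3443.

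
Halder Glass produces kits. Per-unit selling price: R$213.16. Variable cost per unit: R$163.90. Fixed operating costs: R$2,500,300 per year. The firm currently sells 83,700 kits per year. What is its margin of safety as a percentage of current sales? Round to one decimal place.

39.4%

Contribution margin per unit = R$213.16 − R$163.90 = R$49.26. Break-even units = R$2,500,300 ÷ R$49.26 = 50,757.21; break-even revenue = 50,757.21 × R$213.16 = R$10,819,406.17.
Current sales = 83,700 × R$213.16 = R$17,841,492.00.
Margin of safety = (R$17,841,492.00 − R$10,819,406.17) ÷ R$17,841,492.00 = 39.4%.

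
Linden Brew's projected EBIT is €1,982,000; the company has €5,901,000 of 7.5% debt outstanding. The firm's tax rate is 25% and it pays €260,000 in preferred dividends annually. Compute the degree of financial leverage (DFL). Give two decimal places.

1.66

Interest = €442,575.00.
Preferred dividends grossed up pre-tax: €260,000 / (1 − 0.25) = €346,666.67.
DFL = EBIT ÷ [EBIT − I − D_p/(1−t)] = €1,982,000 ÷ [€1,982,000 − €442,575.00 − €346,666.67] = €1,982,000 ÷ €1,192,758.33 = 1.6617.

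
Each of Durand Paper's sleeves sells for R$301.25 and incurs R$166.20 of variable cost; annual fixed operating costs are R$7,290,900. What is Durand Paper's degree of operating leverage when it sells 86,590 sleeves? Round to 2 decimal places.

2.66

At 86,590 units, contribution = 86,590 × R$135.05 = R$11,693,979.50.
EBIT = R$11,693,979.50 − R$7,290,900 = R$4,403,079.50.
Degree of operating leverage = R$11,693,979.50 / R$4,403,079.50 = 2.6559.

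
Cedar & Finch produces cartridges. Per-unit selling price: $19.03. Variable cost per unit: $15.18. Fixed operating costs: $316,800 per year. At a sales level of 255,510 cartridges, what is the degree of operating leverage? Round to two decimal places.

1.48

Total contribution margin = 255,510 × $3.85 = $983,713.50.
Operating income = contribution − fixed costs = $983,713.50 − $316,800 = $666,913.50.
Degree of operating leverage = $983,713.50 / $666,913.50 = 1.4750.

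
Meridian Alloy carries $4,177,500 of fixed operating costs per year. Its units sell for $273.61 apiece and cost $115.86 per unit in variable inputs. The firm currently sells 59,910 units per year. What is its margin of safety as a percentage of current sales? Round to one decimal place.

55.8%

Unit CM = price − variable cost = $273.61 − $115.86 = $157.75. Break-even units = $4,177,500 ÷ $157.75 = 26,481.77; break-even revenue = 26,481.77 × $273.61 = $7,245,678.45.
Actual sales revenue = 59,910 × $273.61 = $16,391,975.10.
Margin of safety = ($16,391,975.10 − $7,245,678.45) ÷ $16,391,975.10 = 55.8%.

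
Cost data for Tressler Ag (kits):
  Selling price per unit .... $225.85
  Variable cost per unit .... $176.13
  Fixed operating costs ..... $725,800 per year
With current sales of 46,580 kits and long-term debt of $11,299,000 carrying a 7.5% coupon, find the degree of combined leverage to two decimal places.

3.12

Total contribution margin = 46,580 × $49.72 = $2,315,957.60.
Operating income = contribution − fixed costs = $2,315,957.60 − $725,800 = $1,590,157.60. Interest = $847,425.00, so EBIT − I = $742,732.60.
Degree of total leverage = total CM / (EBIT − interest) = $2,315,957.60 / $742,732.60 = 3.1182.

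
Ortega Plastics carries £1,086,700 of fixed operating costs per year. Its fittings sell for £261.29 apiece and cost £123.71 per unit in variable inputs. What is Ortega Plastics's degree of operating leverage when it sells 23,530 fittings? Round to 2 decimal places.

1.51

At 23,530 units, contribution = 23,530 × £137.58 = £3,237,257.40.
Operating income = contribution − fixed costs = £3,237,257.40 − £1,086,700 = £2,150,557.40.
Degree of operating leverage = £3,237,257.40 / £2,150,557.40 = 1.5053.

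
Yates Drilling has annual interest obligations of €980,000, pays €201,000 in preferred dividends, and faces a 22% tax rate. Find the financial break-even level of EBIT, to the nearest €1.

€1,237,692

Preferred dividends are paid after tax, so their pre-tax equivalent is €201,000 ÷ (1 − 0.22) = €257,692.31.
Financial break-even EBIT = interest + D_p ÷ (1 − t) = €980,000 + €257,692.31 = €1,237,692.31.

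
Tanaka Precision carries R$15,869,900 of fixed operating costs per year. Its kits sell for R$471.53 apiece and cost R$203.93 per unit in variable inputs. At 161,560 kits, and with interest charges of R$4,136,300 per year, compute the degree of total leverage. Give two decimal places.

At 161,560 units, contribution = 161,560 × R$267.60 = R$43,233,456.00.
EBIT = R$43,233,456.00 − R$15,869,900 = R$27,363,556.00. Interest = R$4,136,300.00.
DOL = R$43,233,456.00 ÷ R$27,363,556.00 = 1.5800; DFL = R$27,363,556.00 ÷ R$23,227,256.00 = 1.1781.
Combined leverage = 1.5800 × 1.1781 = 1.8614.

1.86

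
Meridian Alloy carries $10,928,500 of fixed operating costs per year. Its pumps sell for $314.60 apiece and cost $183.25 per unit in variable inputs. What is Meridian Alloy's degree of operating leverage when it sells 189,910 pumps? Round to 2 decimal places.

Total contribution margin = 189,910 × $131.35 = $24,944,678.50.
Subtracting fixed costs: EBIT = $24,944,678.50 − $10,928,500 = $14,016,178.50.
DOL = contribution ÷ EBIT = $24,944,678.50 ÷ $14,016,178.50 = 1.7797.

1.78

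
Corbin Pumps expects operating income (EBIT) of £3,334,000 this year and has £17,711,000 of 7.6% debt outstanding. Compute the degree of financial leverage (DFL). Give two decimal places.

1.68

Annual interest charges come to £1,346,036.00.
DFL = EBIT ÷ (EBIT − I) = £3,334,000 ÷ (£3,334,000 − £1,346,036.00) = £3,334,000 ÷ £1,987,964.00 = 1.6771.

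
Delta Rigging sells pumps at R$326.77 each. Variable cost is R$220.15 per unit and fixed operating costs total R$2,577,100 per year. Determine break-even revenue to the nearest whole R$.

R$7,898,321

CM per unit = R$326.77 − R$220.15 = R$106.62; CM ratio = R$106.62 / R$326.77 = 0.3263.
Break-even revenue = fixed costs × price ÷ CM = R$2,577,100 × R$326.77 ÷ R$106.62 = R$7,898,321.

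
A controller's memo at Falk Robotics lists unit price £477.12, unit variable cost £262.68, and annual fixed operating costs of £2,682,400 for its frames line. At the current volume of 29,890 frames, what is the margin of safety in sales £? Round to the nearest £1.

£8,292,889

Unit CM = price − variable cost = £477.12 − £262.68 = £214.44. Break-even units = £2,682,400 ÷ £214.44 = 12,508.86; break-even revenue = 12,508.86 × £477.12 = £5,968,227.42.
Actual sales revenue = 29,890 × £477.12 = £14,261,116.80.
Margin of safety = £14,261,116.80 − £5,968,227.42 = £8,292,889.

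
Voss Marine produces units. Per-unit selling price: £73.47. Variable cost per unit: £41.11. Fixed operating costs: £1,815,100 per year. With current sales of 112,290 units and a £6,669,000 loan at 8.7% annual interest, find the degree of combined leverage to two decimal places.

2.93

Contribution at this volume is 112,290 × £32.36 = £3,633,704.40.
Operating income = contribution − fixed costs = £3,633,704.40 − £1,815,100 = £1,818,604.40. Interest = £580,203.00.
DOL = £3,633,704.40 ÷ £1,818,604.40 = 1.9981; DFL = £1,818,604.40 ÷ £1,238,401.40 = 1.4685.
Combined leverage = 1.9981 × 1.4685 = 2.9342.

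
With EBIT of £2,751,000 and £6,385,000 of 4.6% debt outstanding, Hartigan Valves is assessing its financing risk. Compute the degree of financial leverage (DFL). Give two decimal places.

Interest = £293,710.00.
DFL = EBIT ÷ (EBIT − I) = £2,751,000 ÷ (£2,751,000 − £293,710.00) = £2,751,000 ÷ £2,457,290.00 = 1.1195.

1.12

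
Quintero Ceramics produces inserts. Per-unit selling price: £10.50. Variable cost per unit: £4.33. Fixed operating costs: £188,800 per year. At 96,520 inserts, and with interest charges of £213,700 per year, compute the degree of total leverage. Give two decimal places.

3.09

At 96,520 units, contribution = 96,520 × £6.17 = £595,528.40.
Operating income = contribution − fixed costs = £595,528.40 − £188,800 = £406,728.40. Interest = £213,700.00, so EBIT − I = £193,028.40.
Degree of total leverage = total CM / (EBIT − interest) = £595,528.40 / £193,028.40 = 3.0852.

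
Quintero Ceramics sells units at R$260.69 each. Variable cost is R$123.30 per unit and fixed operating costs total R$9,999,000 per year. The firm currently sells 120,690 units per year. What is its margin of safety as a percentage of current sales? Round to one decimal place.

39.7%

Unit CM = price − variable cost = R$260.69 − R$123.30 = R$137.39. Break-even units = R$9,999,000 ÷ R$137.39 = 72,778.22; break-even revenue = 72,778.22 × R$260.69 = R$18,972,554.84.
Actual sales revenue = 120,690 × R$260.69 = R$31,462,676.10.
Margin of safety = (R$31,462,676.10 − R$18,972,554.84) ÷ R$31,462,676.10 = 39.7%.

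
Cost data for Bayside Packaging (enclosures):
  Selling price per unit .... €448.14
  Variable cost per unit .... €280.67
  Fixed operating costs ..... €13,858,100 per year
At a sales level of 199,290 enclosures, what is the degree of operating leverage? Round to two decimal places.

1.71

Total contribution margin = 199,290 × €167.47 = €33,375,096.30.
Operating income = contribution − fixed costs = €33,375,096.30 − €13,858,100 = €19,516,996.30.
So DOL = total CM / EBIT = €33,375,096.30 / €19,516,996.30 = 1.7101.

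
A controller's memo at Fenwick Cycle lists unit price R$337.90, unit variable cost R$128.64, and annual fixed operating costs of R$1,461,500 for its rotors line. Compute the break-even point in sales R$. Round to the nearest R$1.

R$2,359,939

Contribution margin per unit = R$337.90 − R$128.64 = R$209.26, a CM ratio of R$209.26 ÷ R$337.90 = 0.6193.
Break-even sales = FC ÷ CM ratio = R$1,461,500 × R$337.90 / R$209.26 = R$2,359,939.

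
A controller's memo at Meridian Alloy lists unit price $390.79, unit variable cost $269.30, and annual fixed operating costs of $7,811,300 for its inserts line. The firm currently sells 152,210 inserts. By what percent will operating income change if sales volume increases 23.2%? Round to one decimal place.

Contribution at this volume is 152,210 × $121.49 = $18,491,992.90.
Subtracting fixed costs: EBIT = $18,491,992.90 − $7,811,300 = $10,680,692.90.
So DOL = total CM / EBIT = $18,491,992.90 / $10,680,692.90 = 1.7313.
%ΔEBIT = DOL × %ΔSales = 1.7313 × +23.2% = +40.2%.

+40.2%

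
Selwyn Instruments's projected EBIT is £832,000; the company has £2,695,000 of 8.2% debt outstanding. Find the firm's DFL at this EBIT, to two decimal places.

Interest = £220,990.00.
Degree of financial leverage = EBIT / (EBIT − interest) = £832,000 / £611,010.00 = 1.3617.

1.36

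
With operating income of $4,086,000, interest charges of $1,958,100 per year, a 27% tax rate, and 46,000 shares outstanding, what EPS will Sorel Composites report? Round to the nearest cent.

$33.77

Interest = $1,958,100.00, so EBT = $4,086,000 − $1,958,100.00 = $2,127,900.00.
After tax at 27%: net income = $2,127,900.00 × 0.73 = $1,553,367.00.
Per share: $1,553,367.00 / 46,000 shares = $33.77.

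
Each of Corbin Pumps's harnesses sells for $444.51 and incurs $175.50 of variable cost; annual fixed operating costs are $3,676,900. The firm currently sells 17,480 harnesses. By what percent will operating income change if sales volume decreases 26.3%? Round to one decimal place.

Total contribution margin = 17,480 × $269.01 = $4,702,294.80.
EBIT = $4,702,294.80 − $3,676,900 = $1,025,394.80.
So DOL = total CM / EBIT = $4,702,294.80 / $1,025,394.80 = 4.5858.
Operating income changes by 4.5858 × -26.3% = -120.6%.

-120.6%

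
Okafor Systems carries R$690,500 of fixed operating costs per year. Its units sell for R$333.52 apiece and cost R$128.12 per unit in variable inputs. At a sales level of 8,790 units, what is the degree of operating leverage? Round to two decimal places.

1.62

Total contribution margin = 8,790 × R$205.40 = R$1,805,466.00.
EBIT = R$1,805,466.00 − R$690,500 = R$1,114,966.00.
DOL = contribution ÷ EBIT = R$1,805,466.00 ÷ R$1,114,966.00 = 1.6193.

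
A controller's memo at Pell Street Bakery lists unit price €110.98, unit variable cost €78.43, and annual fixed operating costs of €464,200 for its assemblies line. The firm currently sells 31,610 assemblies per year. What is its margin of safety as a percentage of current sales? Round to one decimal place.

Contribution margin per unit = €110.98 − €78.43 = €32.55. Break-even units = €464,200 ÷ €32.55 = 14,261.14; break-even revenue = 14,261.14 × €110.98 = €1,582,700.95.
Current sales = 31,610 × €110.98 = €3,508,077.80.
Margin of safety = (€3,508,077.80 − €1,582,700.95) ÷ €3,508,077.80 = 54.9%.

54.9%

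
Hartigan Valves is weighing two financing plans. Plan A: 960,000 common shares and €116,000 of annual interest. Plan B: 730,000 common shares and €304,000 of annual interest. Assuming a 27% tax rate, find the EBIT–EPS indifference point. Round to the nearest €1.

Set EPS_A = EPS_B: (EBIT − €116,000)(1 − 0.27) ÷ 960,000 = (EBIT − €304,000)(1 − 0.27) ÷ 730,000.
Cancelling (1 − t) and cross-multiplying: 730,000·(EBIT − 116,000) = 960,000·(EBIT − 304,000).
Solving, EBIT = (304,000·960,000 − 116,000·730,000) / (960,000 − 730,000) = 207,160,000,000 / 230,000 = 900,695.65.

€900,696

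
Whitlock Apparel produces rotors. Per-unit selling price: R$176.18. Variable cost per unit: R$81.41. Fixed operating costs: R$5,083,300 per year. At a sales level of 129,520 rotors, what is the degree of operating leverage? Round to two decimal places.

Contribution at this volume is 129,520 × R$94.77 = R$12,274,610.40.
Subtracting fixed costs: EBIT = R$12,274,610.40 − R$5,083,300 = R$7,191,310.40.
So DOL = total CM / EBIT = R$12,274,610.40 / R$7,191,310.40 = 1.7069.

1.71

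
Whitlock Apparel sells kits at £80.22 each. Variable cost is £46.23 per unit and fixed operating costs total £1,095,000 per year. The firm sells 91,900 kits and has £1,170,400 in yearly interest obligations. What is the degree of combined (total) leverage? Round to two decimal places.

3.64

Total contribution margin = 91,900 × £33.99 = £3,123,681.00.
Operating income = contribution − fixed costs = £3,123,681.00 − £1,095,000 = £2,028,681.00. Interest = £1,170,400.00, so EBIT − I = £858,281.00.
DCL = contribution ÷ (EBIT − I) = £3,123,681.00 ÷ £858,281.00 = 3.6395.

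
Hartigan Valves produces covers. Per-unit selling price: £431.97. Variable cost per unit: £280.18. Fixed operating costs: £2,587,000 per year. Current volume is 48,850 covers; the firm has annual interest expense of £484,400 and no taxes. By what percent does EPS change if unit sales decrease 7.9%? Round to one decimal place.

At 48,850 units, contribution = 48,850 × £151.79 = £7,414,941.50.
EBIT = £7,414,941.50 − £2,587,000 = £4,827,941.50.
After interest of £484,400.00, pre-tax earnings = £4,343,541.50.
Degree of combined leverage = contribution ÷ (EBIT − I) = £7,414,941.50 ÷ £4,343,541.50 = 1.7071.
EPS therefore changes by 1.7071 × (-7.9%) = -13.5%.

-13.5%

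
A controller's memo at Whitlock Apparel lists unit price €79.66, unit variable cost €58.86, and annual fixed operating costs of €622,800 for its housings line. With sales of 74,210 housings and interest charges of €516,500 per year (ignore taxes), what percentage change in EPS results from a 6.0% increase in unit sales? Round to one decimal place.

Total contribution margin = 74,210 × €20.80 = €1,543,568.00.
EBIT = €1,543,568.00 − €622,800 = €920,768.00.
Interest = €516,500.00, so EBIT − I = €404,268.00.
Degree of combined leverage = contribution ÷ (EBIT − I) = €1,543,568.00 ÷ €404,268.00 = 3.8182.
%ΔEPS = DCL × %ΔSales = 3.8182 × +6.0% = +22.9%.

+22.9%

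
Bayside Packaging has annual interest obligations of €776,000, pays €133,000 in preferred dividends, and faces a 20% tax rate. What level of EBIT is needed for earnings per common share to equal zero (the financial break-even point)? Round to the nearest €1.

€942,250

Preferred dividends are paid after tax, so their pre-tax equivalent is €133,000 ÷ (1 − 0.20) = €166,250.00.
Financial break-even EBIT = interest + D_p ÷ (1 − t) = €776,000 + €166,250.00 = €942,250.00.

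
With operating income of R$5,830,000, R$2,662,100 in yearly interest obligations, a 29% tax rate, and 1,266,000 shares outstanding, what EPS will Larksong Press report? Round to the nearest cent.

Pre-tax income = R$5,830,000 − R$2,662,100.00 = R$3,167,900.00.
Net income = R$3,167,900.00 × (1 − 0.29) = R$2,249,209.00.
EPS = R$2,249,209.00 ÷ 1,266,000 = R$1.78.

R$1.78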